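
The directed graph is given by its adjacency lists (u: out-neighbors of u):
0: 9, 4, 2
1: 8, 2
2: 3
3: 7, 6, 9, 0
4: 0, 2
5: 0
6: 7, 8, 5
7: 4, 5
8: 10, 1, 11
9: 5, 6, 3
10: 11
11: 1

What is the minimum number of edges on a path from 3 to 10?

3

Level 0: 3
Level 1: 0, 6, 7, 9
Level 2: 2, 4, 5, 8
Level 3: 1, 10, 11
10 first appears at level 3.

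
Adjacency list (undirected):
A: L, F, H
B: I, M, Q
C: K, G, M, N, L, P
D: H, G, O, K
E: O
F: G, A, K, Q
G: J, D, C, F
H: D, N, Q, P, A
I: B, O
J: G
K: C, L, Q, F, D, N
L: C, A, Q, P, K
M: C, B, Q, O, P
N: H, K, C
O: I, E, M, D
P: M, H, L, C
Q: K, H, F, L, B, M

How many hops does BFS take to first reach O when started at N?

Level 0: N
Level 1: C, H, K
Level 2: A, D, F, G, L, M, P, Q
Level 3: B, J, O
Level 4: E, I
O first appears at level 3.

3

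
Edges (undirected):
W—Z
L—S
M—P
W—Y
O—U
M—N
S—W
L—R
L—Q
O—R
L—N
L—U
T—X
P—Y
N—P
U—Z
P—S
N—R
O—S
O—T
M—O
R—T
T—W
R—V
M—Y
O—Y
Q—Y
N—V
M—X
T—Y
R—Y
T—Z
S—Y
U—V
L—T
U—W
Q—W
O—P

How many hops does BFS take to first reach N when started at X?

2

Level 0: X
Level 1: M, T
Level 2: L, N, O, P, R, W, Y, Z
Level 3: Q, S, U, V
N first appears at level 2.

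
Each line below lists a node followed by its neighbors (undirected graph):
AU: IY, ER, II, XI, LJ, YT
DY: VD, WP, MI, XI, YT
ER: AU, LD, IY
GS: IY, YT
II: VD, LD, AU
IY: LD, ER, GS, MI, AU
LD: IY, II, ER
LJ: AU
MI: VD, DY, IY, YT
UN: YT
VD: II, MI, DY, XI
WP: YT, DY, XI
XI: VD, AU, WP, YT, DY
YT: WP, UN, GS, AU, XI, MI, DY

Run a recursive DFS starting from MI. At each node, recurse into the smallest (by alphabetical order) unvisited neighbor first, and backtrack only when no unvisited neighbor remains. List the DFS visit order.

MI -> DY -> VD -> II -> AU -> ER -> IY -> GS -> YT -> UN -> WP -> XI -> LD -> LJ

Visit MI
MI → DY
DY → VD
VD → II
II → AU
AU → ER
ER → IY
IY → GS
GS → YT
YT → UN
YT → WP
WP → XI
IY → LD
AU → LJ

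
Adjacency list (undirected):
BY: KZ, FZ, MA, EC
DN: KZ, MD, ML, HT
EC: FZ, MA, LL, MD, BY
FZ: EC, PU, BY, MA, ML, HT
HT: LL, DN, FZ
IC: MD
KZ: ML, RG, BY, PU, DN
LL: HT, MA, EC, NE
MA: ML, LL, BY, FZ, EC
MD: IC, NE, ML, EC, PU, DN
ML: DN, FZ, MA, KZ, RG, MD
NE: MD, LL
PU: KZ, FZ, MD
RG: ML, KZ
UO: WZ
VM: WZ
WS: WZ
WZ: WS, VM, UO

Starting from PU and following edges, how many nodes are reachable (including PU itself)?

14

BFS from PU visits: PU, MD, KZ, FZ, NE, ML, IC, EC, DN, RG, BY, MA, HT, LL
Reachable nodes: 14 of 18 total.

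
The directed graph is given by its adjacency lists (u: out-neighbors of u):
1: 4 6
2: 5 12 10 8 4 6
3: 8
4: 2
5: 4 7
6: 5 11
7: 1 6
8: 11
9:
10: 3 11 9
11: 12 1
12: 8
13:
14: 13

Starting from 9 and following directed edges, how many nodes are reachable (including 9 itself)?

1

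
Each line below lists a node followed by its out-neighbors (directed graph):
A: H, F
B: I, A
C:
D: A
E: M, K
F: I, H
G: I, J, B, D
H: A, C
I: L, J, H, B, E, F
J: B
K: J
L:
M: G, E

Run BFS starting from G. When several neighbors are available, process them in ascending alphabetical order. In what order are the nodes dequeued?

Visit G; enqueue B, D, I, J → queue [B, D, I, J]
Visit B; enqueue A → queue [D, I, J, A]
Visit D → queue [I, J, A]
Visit I; enqueue E, F, H, L → queue [J, A, E, F, H, L]
Visit J → queue [A, E, F, H, L]
Visit A → queue [E, F, H, L]
Visit E; enqueue K, M → queue [F, H, L, K, M]
Visit F → queue [H, L, K, M]
Visit H; enqueue C → queue [L, K, M, C]
Visit L → queue [K, M, C]
Visit K → queue [M, C]
Visit M → queue [C]
Visit C → queue []

G -> B -> D -> I -> J -> A -> E -> F -> H -> L -> K -> M -> C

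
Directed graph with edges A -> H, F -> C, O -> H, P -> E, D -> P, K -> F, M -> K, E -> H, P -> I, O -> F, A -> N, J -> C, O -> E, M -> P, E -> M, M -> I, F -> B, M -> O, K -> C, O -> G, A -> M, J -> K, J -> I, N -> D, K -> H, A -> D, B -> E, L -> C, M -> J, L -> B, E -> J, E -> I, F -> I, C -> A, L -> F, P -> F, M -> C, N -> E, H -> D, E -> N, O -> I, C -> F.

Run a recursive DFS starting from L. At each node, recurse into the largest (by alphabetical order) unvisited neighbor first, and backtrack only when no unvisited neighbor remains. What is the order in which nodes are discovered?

L F I C A N E M P O H D G K J B

Visit L
L → F
F → I
F → C
C → A
A → N
N → E
E → M
M → P
M → O
O → H
H → D
O → G
M → K
M → J
F → B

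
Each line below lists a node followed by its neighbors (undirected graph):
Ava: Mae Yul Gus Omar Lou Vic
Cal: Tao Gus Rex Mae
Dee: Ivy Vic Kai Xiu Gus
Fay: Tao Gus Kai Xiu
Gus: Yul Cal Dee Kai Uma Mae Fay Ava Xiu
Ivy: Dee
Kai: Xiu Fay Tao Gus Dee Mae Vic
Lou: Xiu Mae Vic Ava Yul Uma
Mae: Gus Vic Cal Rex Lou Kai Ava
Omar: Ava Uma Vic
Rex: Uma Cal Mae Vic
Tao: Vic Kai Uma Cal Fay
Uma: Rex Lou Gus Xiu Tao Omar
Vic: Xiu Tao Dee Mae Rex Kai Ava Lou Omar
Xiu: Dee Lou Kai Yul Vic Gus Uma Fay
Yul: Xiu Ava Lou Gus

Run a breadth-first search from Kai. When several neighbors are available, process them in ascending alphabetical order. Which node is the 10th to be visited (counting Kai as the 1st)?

Visit Kai; enqueue Dee, Fay, Gus, Mae, Tao, Vic, Xiu → queue [Dee, Fay, Gus, Mae, Tao, Vic, Xiu]
Visit Dee; enqueue Ivy → queue [Fay, Gus, Mae, Tao, Vic, Xiu, Ivy]
Visit Fay → queue [Gus, Mae, Tao, Vic, Xiu, Ivy]
Visit Gus; enqueue Ava, Cal, Uma, Yul → queue [Mae, Tao, Vic, Xiu, Ivy, Ava, Cal, Uma, Yul]
Visit Mae; enqueue Lou, Rex → queue [Tao, Vic, Xiu, Ivy, Ava, Cal, Uma, Yul, Lou, Rex]
Visit Tao → queue [Vic, Xiu, Ivy, Ava, Cal, Uma, Yul, Lou, Rex]
Visit Vic; enqueue Omar → queue [Xiu, Ivy, Ava, Cal, Uma, Yul, Lou, Rex, Omar]
Visit Xiu → queue [Ivy, Ava, Cal, Uma, Yul, Lou, Rex, Omar]
Visit Ivy → queue [Ava, Cal, Uma, Yul, Lou, Rex, Omar]
Visit Ava → queue [Cal, Uma, Yul, Lou, Rex, Omar]
Visit Cal → queue [Uma, Yul, Lou, Rex, Omar]
Visit Uma → queue [Yul, Lou, Rex, Omar]
Visit Yul → queue [Lou, Rex, Omar]
Visit Lou → queue [Rex, Omar]
Visit Rex → queue [Omar]
Visit Omar → queue []

Visit order: Kai, Dee, Fay, Gus, Mae, Tao, Vic, Xiu, Ivy, Ava, Cal, Uma, Yul, Lou, Rex, Omar

Ava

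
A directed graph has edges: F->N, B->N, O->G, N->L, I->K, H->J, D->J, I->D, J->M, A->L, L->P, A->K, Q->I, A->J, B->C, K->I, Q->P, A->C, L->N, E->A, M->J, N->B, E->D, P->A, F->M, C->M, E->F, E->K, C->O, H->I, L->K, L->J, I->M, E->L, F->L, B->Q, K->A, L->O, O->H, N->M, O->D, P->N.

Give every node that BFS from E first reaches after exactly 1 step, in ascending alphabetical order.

A, D, F, K, L

Level 0: E
Level 1: A, D, F, K, L
Level 2: C, I, J, M, N, O, P
Level 3: B, G, H
Level 4: Q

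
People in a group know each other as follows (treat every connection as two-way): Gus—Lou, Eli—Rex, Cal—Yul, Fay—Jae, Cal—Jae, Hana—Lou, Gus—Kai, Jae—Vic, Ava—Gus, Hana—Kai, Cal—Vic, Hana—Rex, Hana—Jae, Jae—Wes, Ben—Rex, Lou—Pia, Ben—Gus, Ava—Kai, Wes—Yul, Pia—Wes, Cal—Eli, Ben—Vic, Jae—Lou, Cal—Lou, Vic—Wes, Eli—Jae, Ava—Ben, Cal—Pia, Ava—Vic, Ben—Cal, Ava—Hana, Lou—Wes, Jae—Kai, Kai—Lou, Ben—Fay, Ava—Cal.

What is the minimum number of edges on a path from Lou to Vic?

Level 0: Lou
Level 1: Cal, Gus, Hana, Jae, Kai, Pia, Wes
Level 2: Ava, Ben, Eli, Fay, Rex, Vic, Yul
Vic first appears at level 2.

2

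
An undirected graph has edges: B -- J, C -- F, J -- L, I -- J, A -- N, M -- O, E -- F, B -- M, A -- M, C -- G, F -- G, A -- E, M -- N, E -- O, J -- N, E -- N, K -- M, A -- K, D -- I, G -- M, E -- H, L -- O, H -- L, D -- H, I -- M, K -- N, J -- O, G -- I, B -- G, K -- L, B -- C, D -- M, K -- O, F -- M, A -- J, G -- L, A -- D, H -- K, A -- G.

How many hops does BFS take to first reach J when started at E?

2

Level 0: E
Level 1: A, F, H, N, O
Level 2: C, D, G, J, K, L, M
Level 3: B, I
J first appears at level 2.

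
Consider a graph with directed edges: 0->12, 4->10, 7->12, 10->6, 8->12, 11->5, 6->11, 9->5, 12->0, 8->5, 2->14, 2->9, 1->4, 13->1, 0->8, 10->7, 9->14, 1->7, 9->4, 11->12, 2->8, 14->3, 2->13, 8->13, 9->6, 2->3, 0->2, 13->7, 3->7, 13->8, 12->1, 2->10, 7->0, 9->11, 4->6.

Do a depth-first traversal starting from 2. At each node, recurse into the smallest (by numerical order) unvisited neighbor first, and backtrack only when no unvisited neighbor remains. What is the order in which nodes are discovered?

2 -> 3 -> 7 -> 0 -> 8 -> 5 -> 12 -> 1 -> 4 -> 6 -> 11 -> 10 -> 13 -> 9 -> 14

Visit 2
2 → 3
3 → 7
7 → 0
0 → 8
8 → 5
8 → 12
12 → 1
1 → 4
4 → 6
6 → 11
4 → 10
8 → 13
2 → 9
9 → 14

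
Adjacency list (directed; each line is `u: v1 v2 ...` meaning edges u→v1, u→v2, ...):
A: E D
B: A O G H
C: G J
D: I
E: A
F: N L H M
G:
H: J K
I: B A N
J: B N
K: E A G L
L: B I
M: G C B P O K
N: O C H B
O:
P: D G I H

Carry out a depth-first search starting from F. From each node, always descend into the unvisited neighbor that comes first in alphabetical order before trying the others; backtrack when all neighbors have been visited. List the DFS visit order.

Visit F
F → H
H → J
J → B
B → A
A → D
D → I
I → N
N → C
C → G
N → O
A → E
H → K
K → L
F → M
M → P

F H J B A D I N C G O E K L M P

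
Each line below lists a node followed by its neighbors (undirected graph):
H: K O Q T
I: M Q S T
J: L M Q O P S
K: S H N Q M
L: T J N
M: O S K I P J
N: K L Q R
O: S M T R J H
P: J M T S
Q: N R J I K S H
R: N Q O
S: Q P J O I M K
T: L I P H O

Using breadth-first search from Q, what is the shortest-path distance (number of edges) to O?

2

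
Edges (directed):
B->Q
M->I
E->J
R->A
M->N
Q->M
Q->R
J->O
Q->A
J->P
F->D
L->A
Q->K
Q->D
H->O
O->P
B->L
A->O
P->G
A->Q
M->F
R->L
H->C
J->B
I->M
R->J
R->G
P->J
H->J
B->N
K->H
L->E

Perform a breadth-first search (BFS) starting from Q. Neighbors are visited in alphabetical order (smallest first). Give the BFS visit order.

Q -> A -> D -> K -> M -> R -> O -> H -> F -> I -> N -> G -> J -> L -> P -> C -> B -> E

Visit Q; enqueue A, D, K, M, R → queue [A, D, K, M, R]
Visit A; enqueue O → queue [D, K, M, R, O]
Visit D → queue [K, M, R, O]
Visit K; enqueue H → queue [M, R, O, H]
Visit M; enqueue F, I, N → queue [R, O, H, F, I, N]
Visit R; enqueue G, J, L → queue [O, H, F, I, N, G, J, L]
Visit O; enqueue P → queue [H, F, I, N, G, J, L, P]
Visit H; enqueue C → queue [F, I, N, G, J, L, P, C]
Visit F → queue [I, N, G, J, L, P, C]
Visit I → queue [N, G, J, L, P, C]
Visit N → queue [G, J, L, P, C]
Visit G → queue [J, L, P, C]
Visit J; enqueue B → queue [L, P, C, B]
Visit L; enqueue E → queue [P, C, B, E]
Visit P → queue [C, B, E]
Visit C → queue [B, E]
Visit B → queue [E]
Visit E → queue []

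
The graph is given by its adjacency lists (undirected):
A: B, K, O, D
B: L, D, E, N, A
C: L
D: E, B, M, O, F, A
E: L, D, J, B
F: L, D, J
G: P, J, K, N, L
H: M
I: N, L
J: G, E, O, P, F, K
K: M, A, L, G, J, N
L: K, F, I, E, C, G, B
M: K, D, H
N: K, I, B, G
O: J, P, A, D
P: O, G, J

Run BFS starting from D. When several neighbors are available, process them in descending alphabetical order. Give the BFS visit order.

Visit D; enqueue O, M, F, E, B, A → queue [O, M, F, E, B, A]
Visit O; enqueue P, J → queue [M, F, E, B, A, P, J]
Visit M; enqueue K, H → queue [F, E, B, A, P, J, K, H]
Visit F; enqueue L → queue [E, B, A, P, J, K, H, L]
Visit E → queue [B, A, P, J, K, H, L]
Visit B; enqueue N → queue [A, P, J, K, H, L, N]
Visit A → queue [P, J, K, H, L, N]
Visit P; enqueue G → queue [J, K, H, L, N, G]
Visit J → queue [K, H, L, N, G]
Visit K → queue [H, L, N, G]
Visit H → queue [L, N, G]
Visit L; enqueue I, C → queue [N, G, I, C]
Visit N → queue [G, I, C]
Visit G → queue [I, C]
Visit I → queue [C]
Visit C → queue []

D O M F E B A P J K H L N G I C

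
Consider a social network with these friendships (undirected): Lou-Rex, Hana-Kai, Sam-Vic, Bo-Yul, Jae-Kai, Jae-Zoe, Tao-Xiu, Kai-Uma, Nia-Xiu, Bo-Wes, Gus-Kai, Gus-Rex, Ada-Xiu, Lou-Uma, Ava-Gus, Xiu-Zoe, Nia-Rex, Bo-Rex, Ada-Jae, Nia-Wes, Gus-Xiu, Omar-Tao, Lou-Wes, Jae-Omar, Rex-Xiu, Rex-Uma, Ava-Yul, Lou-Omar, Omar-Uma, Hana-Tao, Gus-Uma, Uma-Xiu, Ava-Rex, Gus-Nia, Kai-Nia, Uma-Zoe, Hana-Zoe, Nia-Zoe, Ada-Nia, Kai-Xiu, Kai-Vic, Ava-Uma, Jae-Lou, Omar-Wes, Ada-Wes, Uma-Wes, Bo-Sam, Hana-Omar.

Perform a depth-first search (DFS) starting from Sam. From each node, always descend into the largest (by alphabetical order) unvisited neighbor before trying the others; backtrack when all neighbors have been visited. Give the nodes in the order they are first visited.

Visit Sam
Sam → Vic
Vic → Kai
Kai → Xiu
Xiu → Zoe
Zoe → Uma
Uma → Wes
Wes → Omar
Omar → Tao
Tao → Hana
Omar → Lou
Lou → Rex
Rex → Nia
Nia → Gus
Gus → Ava
Ava → Yul
Yul → Bo
Nia → Ada
Ada → Jae

Sam Vic Kai Xiu Zoe Uma Wes Omar Tao Hana Lou Rex Nia Gus Ava Yul Bo Ada Jae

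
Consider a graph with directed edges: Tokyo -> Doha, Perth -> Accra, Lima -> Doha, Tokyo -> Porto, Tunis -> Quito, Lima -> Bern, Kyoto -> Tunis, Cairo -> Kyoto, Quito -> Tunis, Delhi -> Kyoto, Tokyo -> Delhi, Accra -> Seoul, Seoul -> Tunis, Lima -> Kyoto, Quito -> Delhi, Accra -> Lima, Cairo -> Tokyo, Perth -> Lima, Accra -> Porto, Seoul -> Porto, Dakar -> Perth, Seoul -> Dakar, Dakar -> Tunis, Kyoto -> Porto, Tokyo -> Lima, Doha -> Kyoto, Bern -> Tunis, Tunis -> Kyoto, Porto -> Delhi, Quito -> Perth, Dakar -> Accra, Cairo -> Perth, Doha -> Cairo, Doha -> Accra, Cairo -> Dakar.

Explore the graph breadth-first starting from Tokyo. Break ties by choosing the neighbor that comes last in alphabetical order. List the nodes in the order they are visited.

Visit Tokyo; enqueue Porto, Lima, Doha, Delhi → queue [Porto, Lima, Doha, Delhi]
Visit Porto → queue [Lima, Doha, Delhi]
Visit Lima; enqueue Kyoto, Bern → queue [Doha, Delhi, Kyoto, Bern]
Visit Doha; enqueue Cairo, Accra → queue [Delhi, Kyoto, Bern, Cairo, Accra]
Visit Delhi → queue [Kyoto, Bern, Cairo, Accra]
Visit Kyoto; enqueue Tunis → queue [Bern, Cairo, Accra, Tunis]
Visit Bern → queue [Cairo, Accra, Tunis]
Visit Cairo; enqueue Perth, Dakar → queue [Accra, Tunis, Perth, Dakar]
Visit Accra; enqueue Seoul → queue [Tunis, Perth, Dakar, Seoul]
Visit Tunis; enqueue Quito → queue [Perth, Dakar, Seoul, Quito]
Visit Perth → queue [Dakar, Seoul, Quito]
Visit Dakar → queue [Seoul, Quito]
Visit Seoul → queue [Quito]
Visit Quito → queue []

Tokyo -> Porto -> Lima -> Doha -> Delhi -> Kyoto -> Bern -> Cairo -> Accra -> Tunis -> Perth -> Dakar -> Seoul -> Quito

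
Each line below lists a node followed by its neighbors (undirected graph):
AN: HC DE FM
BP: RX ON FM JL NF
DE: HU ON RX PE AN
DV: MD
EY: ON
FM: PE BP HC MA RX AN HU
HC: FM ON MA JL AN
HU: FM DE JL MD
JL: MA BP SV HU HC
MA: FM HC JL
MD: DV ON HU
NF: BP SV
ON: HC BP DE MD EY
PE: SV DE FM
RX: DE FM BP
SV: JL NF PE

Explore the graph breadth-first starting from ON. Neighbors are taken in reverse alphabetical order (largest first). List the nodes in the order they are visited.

Visit ON; enqueue MD, HC, EY, DE, BP → queue [MD, HC, EY, DE, BP]
Visit MD; enqueue HU, DV → queue [HC, EY, DE, BP, HU, DV]
Visit HC; enqueue MA, JL, FM, AN → queue [EY, DE, BP, HU, DV, MA, JL, FM, AN]
Visit EY → queue [DE, BP, HU, DV, MA, JL, FM, AN]
Visit DE; enqueue RX, PE → queue [BP, HU, DV, MA, JL, FM, AN, RX, PE]
Visit BP; enqueue NF → queue [HU, DV, MA, JL, FM, AN, RX, PE, NF]
Visit HU → queue [DV, MA, JL, FM, AN, RX, PE, NF]
Visit DV → queue [MA, JL, FM, AN, RX, PE, NF]
Visit MA → queue [JL, FM, AN, RX, PE, NF]
Visit JL; enqueue SV → queue [FM, AN, RX, PE, NF, SV]
Visit FM → queue [AN, RX, PE, NF, SV]
Visit AN → queue [RX, PE, NF, SV]
Visit RX → queue [PE, NF, SV]
Visit PE → queue [NF, SV]
Visit NF → queue [SV]
Visit SV → queue []

ON → MD → HC → EY → DE → BP → HU → DV → MA → JL → FM → AN → RX → PE → NF → SV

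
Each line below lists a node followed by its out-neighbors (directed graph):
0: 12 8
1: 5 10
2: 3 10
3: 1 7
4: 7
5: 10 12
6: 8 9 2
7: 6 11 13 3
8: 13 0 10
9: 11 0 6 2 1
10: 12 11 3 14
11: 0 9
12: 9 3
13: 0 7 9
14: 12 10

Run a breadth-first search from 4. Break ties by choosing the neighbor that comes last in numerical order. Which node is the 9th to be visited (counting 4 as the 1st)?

Visit 4; enqueue 7 → queue [7]
Visit 7; enqueue 13, 11, 6, 3 → queue [13, 11, 6, 3]
Visit 13; enqueue 9, 0 → queue [11, 6, 3, 9, 0]
Visit 11 → queue [6, 3, 9, 0]
Visit 6; enqueue 8, 2 → queue [3, 9, 0, 8, 2]
Visit 3; enqueue 1 → queue [9, 0, 8, 2, 1]
Visit 9 → queue [0, 8, 2, 1]
Visit 0; enqueue 12 → queue [8, 2, 1, 12]
Visit 8; enqueue 10 → queue [2, 1, 12, 10]
Visit 2 → queue [1, 12, 10]
Visit 1; enqueue 5 → queue [12, 10, 5]
Visit 12 → queue [10, 5]
Visit 10; enqueue 14 → queue [5, 14]
Visit 5 → queue [14]
Visit 14 → queue []

Visit order: 4, 7, 13, 11, 6, 3, 9, 0, 8, 2, 1, 12, 10, 5, 14

8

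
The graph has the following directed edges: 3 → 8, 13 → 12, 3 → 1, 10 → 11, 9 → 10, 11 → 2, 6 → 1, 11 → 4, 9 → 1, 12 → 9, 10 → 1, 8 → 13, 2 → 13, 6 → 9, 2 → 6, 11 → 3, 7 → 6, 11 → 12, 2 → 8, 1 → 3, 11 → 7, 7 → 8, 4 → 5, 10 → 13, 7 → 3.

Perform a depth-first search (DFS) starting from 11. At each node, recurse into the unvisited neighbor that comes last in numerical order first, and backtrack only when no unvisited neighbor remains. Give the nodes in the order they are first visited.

Visit 11
11 → 12
12 → 9
9 → 10
10 → 13
10 → 1
1 → 3
3 → 8
11 → 7
7 → 6
11 → 4
4 → 5
11 → 2

11, 12, 9, 10, 13, 1, 3, 8, 7, 6, 4, 5, 2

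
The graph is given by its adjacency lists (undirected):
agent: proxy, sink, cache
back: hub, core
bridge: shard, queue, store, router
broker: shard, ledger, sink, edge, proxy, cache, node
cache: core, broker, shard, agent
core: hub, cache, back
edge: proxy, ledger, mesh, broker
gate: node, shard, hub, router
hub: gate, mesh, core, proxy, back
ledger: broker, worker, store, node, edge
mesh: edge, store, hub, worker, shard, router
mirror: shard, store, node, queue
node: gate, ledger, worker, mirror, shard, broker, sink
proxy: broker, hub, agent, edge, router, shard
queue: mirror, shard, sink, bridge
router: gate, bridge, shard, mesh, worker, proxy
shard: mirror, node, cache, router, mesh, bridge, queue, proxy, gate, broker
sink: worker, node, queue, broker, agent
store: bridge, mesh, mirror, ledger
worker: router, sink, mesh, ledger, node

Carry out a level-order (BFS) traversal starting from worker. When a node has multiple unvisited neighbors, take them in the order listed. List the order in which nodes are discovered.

worker -> router -> sink -> mesh -> ledger -> node -> gate -> bridge -> shard -> proxy -> queue -> broker -> agent -> edge -> store -> hub -> mirror -> cache -> core -> back

Visit worker; enqueue router, sink, mesh, ledger, node → queue [router, sink, mesh, ledger, node]
Visit router; enqueue gate, bridge, shard, proxy → queue [sink, mesh, ledger, node, gate, bridge, shard, proxy]
Visit sink; enqueue queue, broker, agent → queue [mesh, ledger, node, gate, bridge, shard, proxy, queue, broker, agent]
Visit mesh; enqueue edge, store, hub → queue [ledger, node, gate, bridge, shard, proxy, queue, broker, agent, edge, store, hub]
Visit ledger → queue [node, gate, bridge, shard, proxy, queue, broker, agent, edge, store, hub]
Visit node; enqueue mirror → queue [gate, bridge, shard, proxy, queue, broker, agent, edge, store, hub, mirror]
Visit gate → queue [bridge, shard, proxy, queue, broker, agent, edge, store, hub, mirror]
Visit bridge → queue [shard, proxy, queue, broker, agent, edge, store, hub, mirror]
Visit shard; enqueue cache → queue [proxy, queue, broker, agent, edge, store, hub, mirror, cache]
Visit proxy → queue [queue, broker, agent, edge, store, hub, mirror, cache]
Visit queue → queue [broker, agent, edge, store, hub, mirror, cache]
Visit broker → queue [agent, edge, store, hub, mirror, cache]
Visit agent → queue [edge, store, hub, mirror, cache]
Visit edge → queue [store, hub, mirror, cache]
Visit store → queue [hub, mirror, cache]
Visit hub; enqueue core, back → queue [mirror, cache, core, back]
Visit mirror → queue [cache, core, back]
Visit cache → queue [core, back]
Visit core → queue [back]
Visit back → queue []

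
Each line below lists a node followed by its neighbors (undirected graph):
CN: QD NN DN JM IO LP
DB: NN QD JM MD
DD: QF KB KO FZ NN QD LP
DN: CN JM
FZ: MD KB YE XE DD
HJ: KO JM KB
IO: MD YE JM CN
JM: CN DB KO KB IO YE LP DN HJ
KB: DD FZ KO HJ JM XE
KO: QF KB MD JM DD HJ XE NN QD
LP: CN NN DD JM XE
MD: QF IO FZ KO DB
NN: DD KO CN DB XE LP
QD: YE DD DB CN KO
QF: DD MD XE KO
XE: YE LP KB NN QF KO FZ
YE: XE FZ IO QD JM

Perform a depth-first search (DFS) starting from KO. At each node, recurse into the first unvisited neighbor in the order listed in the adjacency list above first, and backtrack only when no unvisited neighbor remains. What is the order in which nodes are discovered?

KO -> QF -> DD -> KB -> FZ -> MD -> IO -> YE -> XE -> LP -> CN -> QD -> DB -> NN -> JM -> DN -> HJ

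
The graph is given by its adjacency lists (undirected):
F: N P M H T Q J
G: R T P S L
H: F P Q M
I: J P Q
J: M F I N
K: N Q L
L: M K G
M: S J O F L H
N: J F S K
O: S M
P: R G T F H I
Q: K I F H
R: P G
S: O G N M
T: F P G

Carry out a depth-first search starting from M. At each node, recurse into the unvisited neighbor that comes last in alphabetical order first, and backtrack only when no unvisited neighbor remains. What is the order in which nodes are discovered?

Visit M
M → S
S → O
S → N
N → K
K → Q
Q → I
I → P
P → T
T → G
G → R
G → L
T → F
F → J
F → H

M → S → O → N → K → Q → I → P → T → G → R → L → F → J → H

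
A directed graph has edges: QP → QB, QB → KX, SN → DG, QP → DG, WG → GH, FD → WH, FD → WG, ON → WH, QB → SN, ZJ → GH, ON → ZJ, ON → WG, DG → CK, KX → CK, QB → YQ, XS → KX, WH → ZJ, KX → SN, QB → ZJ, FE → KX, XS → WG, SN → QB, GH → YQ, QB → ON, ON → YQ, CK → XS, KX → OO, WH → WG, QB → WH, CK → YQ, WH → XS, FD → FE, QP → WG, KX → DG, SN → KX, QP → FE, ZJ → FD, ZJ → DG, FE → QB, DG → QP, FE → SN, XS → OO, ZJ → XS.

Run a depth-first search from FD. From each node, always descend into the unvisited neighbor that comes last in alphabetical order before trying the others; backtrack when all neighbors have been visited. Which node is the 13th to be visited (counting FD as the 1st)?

Visit FD
FD → WH
WH → ZJ
ZJ → XS
XS → WG
WG → GH
GH → YQ
XS → OO
XS → KX
KX → SN
SN → QB
QB → ON
SN → DG
DG → QP
QP → FE
DG → CK

Visit order: FD, WH, ZJ, XS, WG, GH, YQ, OO, KX, SN, QB, ON, DG, QP, FE, CK

DG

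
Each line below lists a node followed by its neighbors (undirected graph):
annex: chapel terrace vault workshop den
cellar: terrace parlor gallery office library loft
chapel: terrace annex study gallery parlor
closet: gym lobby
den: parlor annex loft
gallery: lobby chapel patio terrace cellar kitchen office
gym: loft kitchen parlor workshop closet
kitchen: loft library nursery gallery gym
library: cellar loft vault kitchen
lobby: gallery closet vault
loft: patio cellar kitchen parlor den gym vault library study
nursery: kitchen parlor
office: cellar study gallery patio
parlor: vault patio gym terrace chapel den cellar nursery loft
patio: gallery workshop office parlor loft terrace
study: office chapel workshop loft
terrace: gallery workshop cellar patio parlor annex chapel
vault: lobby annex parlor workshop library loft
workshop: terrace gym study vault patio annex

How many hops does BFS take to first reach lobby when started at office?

2

Level 0: office
Level 1: cellar, gallery, patio, study
Level 2: chapel, kitchen, library, lobby, loft, parlor, terrace, workshop
Level 3: annex, closet, den, gym, nursery, vault
lobby first appears at level 2.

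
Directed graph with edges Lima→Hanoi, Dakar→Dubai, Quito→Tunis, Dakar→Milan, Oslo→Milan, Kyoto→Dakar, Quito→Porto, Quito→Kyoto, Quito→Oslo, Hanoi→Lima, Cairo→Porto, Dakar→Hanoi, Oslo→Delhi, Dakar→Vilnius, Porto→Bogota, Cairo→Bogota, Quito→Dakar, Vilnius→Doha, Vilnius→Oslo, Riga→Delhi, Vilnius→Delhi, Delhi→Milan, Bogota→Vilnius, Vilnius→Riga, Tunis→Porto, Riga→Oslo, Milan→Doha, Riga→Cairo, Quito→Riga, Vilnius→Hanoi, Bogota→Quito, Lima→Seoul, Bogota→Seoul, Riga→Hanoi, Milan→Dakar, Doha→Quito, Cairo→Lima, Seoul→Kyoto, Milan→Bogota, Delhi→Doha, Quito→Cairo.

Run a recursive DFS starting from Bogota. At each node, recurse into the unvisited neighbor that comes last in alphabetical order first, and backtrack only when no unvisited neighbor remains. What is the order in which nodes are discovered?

Visit Bogota
Bogota → Vilnius
Vilnius → Riga
Riga → Oslo
Oslo → Milan
Milan → Doha
Doha → Quito
Quito → Tunis
Tunis → Porto
Quito → Kyoto
Kyoto → Dakar
Dakar → Hanoi
Hanoi → Lima
Lima → Seoul
Dakar → Dubai
Quito → Cairo
Oslo → Delhi

Bogota → Vilnius → Riga → Oslo → Milan → Doha → Quito → Tunis → Porto → Kyoto → Dakar → Hanoi → Lima → Seoul → Dubai → Cairo → Delhi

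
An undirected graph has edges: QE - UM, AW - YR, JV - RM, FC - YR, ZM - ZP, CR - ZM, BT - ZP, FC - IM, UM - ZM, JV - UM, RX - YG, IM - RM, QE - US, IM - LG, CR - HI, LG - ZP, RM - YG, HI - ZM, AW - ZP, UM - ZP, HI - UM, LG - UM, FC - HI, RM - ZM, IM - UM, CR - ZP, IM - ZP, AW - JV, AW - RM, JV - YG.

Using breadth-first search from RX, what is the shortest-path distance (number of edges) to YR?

4

Level 0: RX
Level 1: YG
Level 2: JV, RM
Level 3: AW, IM, UM, ZM
Level 4: CR, FC, HI, LG, QE, YR, ZP
Level 5: BT, US
YR first appears at level 4.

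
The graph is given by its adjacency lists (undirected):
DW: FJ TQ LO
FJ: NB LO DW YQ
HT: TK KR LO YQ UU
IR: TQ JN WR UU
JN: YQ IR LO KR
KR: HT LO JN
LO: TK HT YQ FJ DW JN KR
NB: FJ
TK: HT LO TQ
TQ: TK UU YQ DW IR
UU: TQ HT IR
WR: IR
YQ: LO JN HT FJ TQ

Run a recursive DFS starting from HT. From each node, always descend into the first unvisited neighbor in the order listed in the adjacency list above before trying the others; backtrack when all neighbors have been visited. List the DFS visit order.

Visit HT
HT → TK
TK → LO
LO → YQ
YQ → JN
JN → IR
IR → TQ
TQ → UU
TQ → DW
DW → FJ
FJ → NB
IR → WR
JN → KR

HT, TK, LO, YQ, JN, IR, TQ, UU, DW, FJ, NB, WR, KR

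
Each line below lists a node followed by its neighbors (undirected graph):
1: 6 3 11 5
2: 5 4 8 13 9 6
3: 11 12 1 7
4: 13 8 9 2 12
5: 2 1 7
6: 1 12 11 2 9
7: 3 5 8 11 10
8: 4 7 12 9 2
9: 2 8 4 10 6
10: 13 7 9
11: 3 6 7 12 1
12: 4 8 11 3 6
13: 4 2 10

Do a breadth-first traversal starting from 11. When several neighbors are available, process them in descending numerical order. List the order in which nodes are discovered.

11 12 7 6 3 1 8 4 10 5 9 2 13

Visit 11; enqueue 12, 7, 6, 3, 1 → queue [12, 7, 6, 3, 1]
Visit 12; enqueue 8, 4 → queue [7, 6, 3, 1, 8, 4]
Visit 7; enqueue 10, 5 → queue [6, 3, 1, 8, 4, 10, 5]
Visit 6; enqueue 9, 2 → queue [3, 1, 8, 4, 10, 5, 9, 2]
Visit 3 → queue [1, 8, 4, 10, 5, 9, 2]
Visit 1 → queue [8, 4, 10, 5, 9, 2]
Visit 8 → queue [4, 10, 5, 9, 2]
Visit 4; enqueue 13 → queue [10, 5, 9, 2, 13]
Visit 10 → queue [5, 9, 2, 13]
Visit 5 → queue [9, 2, 13]
Visit 9 → queue [2, 13]
Visit 2 → queue [13]
Visit 13 → queue []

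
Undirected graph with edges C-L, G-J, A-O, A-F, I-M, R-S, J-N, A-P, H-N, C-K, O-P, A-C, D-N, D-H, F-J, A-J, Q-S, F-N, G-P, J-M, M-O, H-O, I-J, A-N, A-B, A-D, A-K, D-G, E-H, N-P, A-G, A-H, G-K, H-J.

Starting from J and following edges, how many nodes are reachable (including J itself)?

BFS from J visits: J, A, F, G, H, I, M, N, B, C, D, K, O, P, E, L
Reachable nodes: 16 of 19 total.

16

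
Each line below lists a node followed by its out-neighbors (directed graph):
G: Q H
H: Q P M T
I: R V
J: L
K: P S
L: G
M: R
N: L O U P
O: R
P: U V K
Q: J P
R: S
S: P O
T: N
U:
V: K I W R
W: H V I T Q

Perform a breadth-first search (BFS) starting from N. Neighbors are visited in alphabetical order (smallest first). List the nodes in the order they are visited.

Visit N; enqueue L, O, P, U → queue [L, O, P, U]
Visit L; enqueue G → queue [O, P, U, G]
Visit O; enqueue R → queue [P, U, G, R]
Visit P; enqueue K, V → queue [U, G, R, K, V]
Visit U → queue [G, R, K, V]
Visit G; enqueue H, Q → queue [R, K, V, H, Q]
Visit R; enqueue S → queue [K, V, H, Q, S]
Visit K → queue [V, H, Q, S]
Visit V; enqueue I, W → queue [H, Q, S, I, W]
Visit H; enqueue M, T → queue [Q, S, I, W, M, T]
Visit Q; enqueue J → queue [S, I, W, M, T, J]
Visit S → queue [I, W, M, T, J]
Visit I → queue [W, M, T, J]
Visit W → queue [M, T, J]
Visit M → queue [T, J]
Visit T → queue [J]
Visit J → queue []

N, L, O, P, U, G, R, K, V, H, Q, S, I, W, M, T, J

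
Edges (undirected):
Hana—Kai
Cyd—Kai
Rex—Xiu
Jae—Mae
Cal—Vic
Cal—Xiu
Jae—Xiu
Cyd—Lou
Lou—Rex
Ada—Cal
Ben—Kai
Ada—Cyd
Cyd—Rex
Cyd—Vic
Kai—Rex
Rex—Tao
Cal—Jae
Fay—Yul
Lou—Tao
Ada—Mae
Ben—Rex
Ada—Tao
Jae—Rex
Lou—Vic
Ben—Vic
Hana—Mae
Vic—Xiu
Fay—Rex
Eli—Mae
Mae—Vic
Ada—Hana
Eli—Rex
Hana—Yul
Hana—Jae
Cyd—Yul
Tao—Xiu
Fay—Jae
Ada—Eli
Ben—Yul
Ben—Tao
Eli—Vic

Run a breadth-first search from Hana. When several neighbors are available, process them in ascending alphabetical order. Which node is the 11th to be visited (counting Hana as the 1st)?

Fay

Visit Hana; enqueue Ada, Jae, Kai, Mae, Yul → queue [Ada, Jae, Kai, Mae, Yul]
Visit Ada; enqueue Cal, Cyd, Eli, Tao → queue [Jae, Kai, Mae, Yul, Cal, Cyd, Eli, Tao]
Visit Jae; enqueue Fay, Rex, Xiu → queue [Kai, Mae, Yul, Cal, Cyd, Eli, Tao, Fay, Rex, Xiu]
Visit Kai; enqueue Ben → queue [Mae, Yul, Cal, Cyd, Eli, Tao, Fay, Rex, Xiu, Ben]
Visit Mae; enqueue Vic → queue [Yul, Cal, Cyd, Eli, Tao, Fay, Rex, Xiu, Ben, Vic]
Visit Yul → queue [Cal, Cyd, Eli, Tao, Fay, Rex, Xiu, Ben, Vic]
Visit Cal → queue [Cyd, Eli, Tao, Fay, Rex, Xiu, Ben, Vic]
Visit Cyd; enqueue Lou → queue [Eli, Tao, Fay, Rex, Xiu, Ben, Vic, Lou]
Visit Eli → queue [Tao, Fay, Rex, Xiu, Ben, Vic, Lou]
Visit Tao → queue [Fay, Rex, Xiu, Ben, Vic, Lou]
Visit Fay → queue [Rex, Xiu, Ben, Vic, Lou]
Visit Rex → queue [Xiu, Ben, Vic, Lou]
Visit Xiu → queue [Ben, Vic, Lou]
Visit Ben → queue [Vic, Lou]
Visit Vic → queue [Lou]
Visit Lou → queue []

Visit order: Hana, Ada, Jae, Kai, Mae, Yul, Cal, Cyd, Eli, Tao, Fay, Rex, Xiu, Ben, Vic, Lou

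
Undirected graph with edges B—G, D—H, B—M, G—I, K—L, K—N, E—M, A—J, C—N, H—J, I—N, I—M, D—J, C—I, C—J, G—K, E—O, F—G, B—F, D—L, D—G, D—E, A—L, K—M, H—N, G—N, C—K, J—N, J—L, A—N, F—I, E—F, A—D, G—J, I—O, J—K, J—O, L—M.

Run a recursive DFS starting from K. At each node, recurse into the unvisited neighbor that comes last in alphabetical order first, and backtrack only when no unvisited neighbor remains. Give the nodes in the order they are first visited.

K N J O I M L D H G F E B A C

Visit K
K → N
N → J
J → O
O → I
I → M
M → L
L → D
D → H
D → G
G → F
F → E
F → B
D → A
I → C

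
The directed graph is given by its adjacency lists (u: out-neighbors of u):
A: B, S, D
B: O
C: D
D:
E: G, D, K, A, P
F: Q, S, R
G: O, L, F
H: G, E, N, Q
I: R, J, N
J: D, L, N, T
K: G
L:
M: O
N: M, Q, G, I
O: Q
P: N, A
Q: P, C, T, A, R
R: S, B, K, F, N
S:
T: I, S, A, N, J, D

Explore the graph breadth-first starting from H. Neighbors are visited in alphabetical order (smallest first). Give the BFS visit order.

H, E, G, N, Q, A, D, K, P, F, L, O, I, M, C, R, T, B, S, J

Visit H; enqueue E, G, N, Q → queue [E, G, N, Q]
Visit E; enqueue A, D, K, P → queue [G, N, Q, A, D, K, P]
Visit G; enqueue F, L, O → queue [N, Q, A, D, K, P, F, L, O]
Visit N; enqueue I, M → queue [Q, A, D, K, P, F, L, O, I, M]
Visit Q; enqueue C, R, T → queue [A, D, K, P, F, L, O, I, M, C, R, T]
Visit A; enqueue B, S → queue [D, K, P, F, L, O, I, M, C, R, T, B, S]
Visit D → queue [K, P, F, L, O, I, M, C, R, T, B, S]
Visit K → queue [P, F, L, O, I, M, C, R, T, B, S]
Visit P → queue [F, L, O, I, M, C, R, T, B, S]
Visit F → queue [L, O, I, M, C, R, T, B, S]
Visit L → queue [O, I, M, C, R, T, B, S]
Visit O → queue [I, M, C, R, T, B, S]
Visit I; enqueue J → queue [M, C, R, T, B, S, J]
Visit M → queue [C, R, T, B, S, J]
Visit C → queue [R, T, B, S, J]
Visit R → queue [T, B, S, J]
Visit T → queue [B, S, J]
Visit B → queue [S, J]
Visit S → queue [J]
Visit J → queue []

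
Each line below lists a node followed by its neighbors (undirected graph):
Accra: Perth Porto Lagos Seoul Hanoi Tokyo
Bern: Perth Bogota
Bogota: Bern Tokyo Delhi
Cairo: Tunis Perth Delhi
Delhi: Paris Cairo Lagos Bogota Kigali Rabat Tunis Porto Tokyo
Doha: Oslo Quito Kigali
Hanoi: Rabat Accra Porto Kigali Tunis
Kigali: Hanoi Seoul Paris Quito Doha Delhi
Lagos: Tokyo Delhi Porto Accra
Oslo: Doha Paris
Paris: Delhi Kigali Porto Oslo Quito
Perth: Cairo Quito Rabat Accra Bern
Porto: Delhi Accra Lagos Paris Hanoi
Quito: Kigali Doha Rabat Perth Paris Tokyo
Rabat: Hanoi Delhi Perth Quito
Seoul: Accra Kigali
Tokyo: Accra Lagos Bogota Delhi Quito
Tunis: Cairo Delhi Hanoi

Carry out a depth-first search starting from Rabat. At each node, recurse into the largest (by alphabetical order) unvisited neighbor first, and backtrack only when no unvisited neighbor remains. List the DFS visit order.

Rabat → Quito → Tokyo → Lagos → Porto → Paris → Oslo → Doha → Kigali → Seoul → Accra → Perth → Cairo → Tunis → Hanoi → Delhi → Bogota → Bern

Visit Rabat
Rabat → Quito
Quito → Tokyo
Tokyo → Lagos
Lagos → Porto
Porto → Paris
Paris → Oslo
Oslo → Doha
Doha → Kigali
Kigali → Seoul
Seoul → Accra
Accra → Perth
Perth → Cairo
Cairo → Tunis
Tunis → Hanoi
Tunis → Delhi
Delhi → Bogota
Bogota → Bern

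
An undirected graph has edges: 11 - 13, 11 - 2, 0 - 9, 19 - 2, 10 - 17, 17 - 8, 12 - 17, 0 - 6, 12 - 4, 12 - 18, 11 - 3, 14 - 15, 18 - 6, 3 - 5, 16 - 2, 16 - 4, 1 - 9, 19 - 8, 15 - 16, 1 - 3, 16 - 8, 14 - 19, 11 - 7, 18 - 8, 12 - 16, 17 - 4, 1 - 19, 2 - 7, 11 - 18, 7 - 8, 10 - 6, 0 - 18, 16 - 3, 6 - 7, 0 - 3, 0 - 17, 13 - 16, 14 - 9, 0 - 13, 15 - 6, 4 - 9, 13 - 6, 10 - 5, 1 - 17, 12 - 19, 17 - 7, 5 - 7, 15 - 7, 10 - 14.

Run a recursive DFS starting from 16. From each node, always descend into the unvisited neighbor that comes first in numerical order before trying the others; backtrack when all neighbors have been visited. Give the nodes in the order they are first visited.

16 → 2 → 7 → 5 → 3 → 0 → 6 → 10 → 14 → 9 → 1 → 17 → 4 → 12 → 18 → 8 → 19 → 11 → 13 → 15

Visit 16
16 → 2
2 → 7
7 → 5
5 → 3
3 → 0
0 → 6
6 → 10
10 → 14
14 → 9
9 → 1
1 → 17
17 → 4
4 → 12
12 → 18
18 → 8
8 → 19
18 → 11
11 → 13
14 → 15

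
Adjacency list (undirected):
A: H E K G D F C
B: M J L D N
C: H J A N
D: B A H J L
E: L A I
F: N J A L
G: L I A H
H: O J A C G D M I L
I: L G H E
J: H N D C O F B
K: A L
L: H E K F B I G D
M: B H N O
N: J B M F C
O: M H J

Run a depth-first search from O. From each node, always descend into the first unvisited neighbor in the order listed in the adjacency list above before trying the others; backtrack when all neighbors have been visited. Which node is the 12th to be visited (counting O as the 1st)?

Visit O
O → M
M → B
B → J
J → H
H → A
A → E
E → L
L → K
L → F
F → N
N → C
L → I
I → G
L → D

Visit order: O, M, B, J, H, A, E, L, K, F, N, C, I, G, D

C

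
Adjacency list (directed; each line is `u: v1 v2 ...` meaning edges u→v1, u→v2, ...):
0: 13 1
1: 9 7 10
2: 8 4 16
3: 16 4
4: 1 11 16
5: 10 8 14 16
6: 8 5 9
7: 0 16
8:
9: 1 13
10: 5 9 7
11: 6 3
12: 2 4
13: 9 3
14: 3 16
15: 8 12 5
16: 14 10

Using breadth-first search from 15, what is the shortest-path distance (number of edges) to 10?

2

Level 0: 15
Level 1: 5, 8, 12
Level 2: 2, 4, 10, 14, 16
Level 3: 1, 3, 7, 9, 11
Level 4: 0, 6, 13
10 first appears at level 2.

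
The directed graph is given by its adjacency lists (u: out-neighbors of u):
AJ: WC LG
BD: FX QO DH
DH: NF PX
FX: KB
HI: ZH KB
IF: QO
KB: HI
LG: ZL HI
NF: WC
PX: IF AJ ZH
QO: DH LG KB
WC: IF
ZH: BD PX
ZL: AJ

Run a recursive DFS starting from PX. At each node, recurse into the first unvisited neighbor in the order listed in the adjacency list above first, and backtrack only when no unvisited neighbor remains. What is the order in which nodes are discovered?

Visit PX
PX → IF
IF → QO
QO → DH
DH → NF
NF → WC
QO → LG
LG → ZL
ZL → AJ
LG → HI
HI → ZH
ZH → BD
BD → FX
FX → KB

PX → IF → QO → DH → NF → WC → LG → ZL → AJ → HI → ZH → BD → FX → KB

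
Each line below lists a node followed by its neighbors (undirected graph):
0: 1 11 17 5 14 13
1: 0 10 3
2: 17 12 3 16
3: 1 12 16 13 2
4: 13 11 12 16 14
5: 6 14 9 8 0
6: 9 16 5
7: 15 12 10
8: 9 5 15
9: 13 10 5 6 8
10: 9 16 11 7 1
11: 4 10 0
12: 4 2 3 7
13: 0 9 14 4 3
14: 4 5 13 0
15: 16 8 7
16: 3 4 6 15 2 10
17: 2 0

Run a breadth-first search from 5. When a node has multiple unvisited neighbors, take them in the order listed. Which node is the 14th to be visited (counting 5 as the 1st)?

Visit 5; enqueue 6, 14, 9, 8, 0 → queue [6, 14, 9, 8, 0]
Visit 6; enqueue 16 → queue [14, 9, 8, 0, 16]
Visit 14; enqueue 4, 13 → queue [9, 8, 0, 16, 4, 13]
Visit 9; enqueue 10 → queue [8, 0, 16, 4, 13, 10]
Visit 8; enqueue 15 → queue [0, 16, 4, 13, 10, 15]
Visit 0; enqueue 1, 11, 17 → queue [16, 4, 13, 10, 15, 1, 11, 17]
Visit 16; enqueue 3, 2 → queue [4, 13, 10, 15, 1, 11, 17, 3, 2]
Visit 4; enqueue 12 → queue [13, 10, 15, 1, 11, 17, 3, 2, 12]
Visit 13 → queue [10, 15, 1, 11, 17, 3, 2, 12]
Visit 10; enqueue 7 → queue [15, 1, 11, 17, 3, 2, 12, 7]
Visit 15 → queue [1, 11, 17, 3, 2, 12, 7]
Visit 1 → queue [11, 17, 3, 2, 12, 7]
Visit 11 → queue [17, 3, 2, 12, 7]
Visit 17 → queue [3, 2, 12, 7]
Visit 3 → queue [2, 12, 7]
Visit 2 → queue [12, 7]
Visit 12 → queue [7]
Visit 7 → queue []

Visit order: 5, 6, 14, 9, 8, 0, 16, 4, 13, 10, 15, 1, 11, 17, 3, 2, 12, 7

17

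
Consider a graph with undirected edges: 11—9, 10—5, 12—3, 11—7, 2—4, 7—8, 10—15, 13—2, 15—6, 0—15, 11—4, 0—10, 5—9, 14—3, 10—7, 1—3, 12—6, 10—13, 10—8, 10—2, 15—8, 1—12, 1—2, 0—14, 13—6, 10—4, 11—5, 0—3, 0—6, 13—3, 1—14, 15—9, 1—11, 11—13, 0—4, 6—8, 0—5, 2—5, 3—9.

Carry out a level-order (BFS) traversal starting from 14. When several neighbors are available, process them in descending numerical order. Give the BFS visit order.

14 → 3 → 1 → 0 → 13 → 12 → 9 → 11 → 2 → 15 → 10 → 6 → 5 → 4 → 7 → 8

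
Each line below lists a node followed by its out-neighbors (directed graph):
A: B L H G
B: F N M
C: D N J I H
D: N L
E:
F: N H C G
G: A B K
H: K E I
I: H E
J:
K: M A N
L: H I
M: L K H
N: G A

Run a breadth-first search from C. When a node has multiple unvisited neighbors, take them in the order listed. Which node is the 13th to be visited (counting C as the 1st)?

Visit C; enqueue D, N, J, I, H → queue [D, N, J, I, H]
Visit D; enqueue L → queue [N, J, I, H, L]
Visit N; enqueue G, A → queue [J, I, H, L, G, A]
Visit J → queue [I, H, L, G, A]
Visit I; enqueue E → queue [H, L, G, A, E]
Visit H; enqueue K → queue [L, G, A, E, K]
Visit L → queue [G, A, E, K]
Visit G; enqueue B → queue [A, E, K, B]
Visit A → queue [E, K, B]
Visit E → queue [K, B]
Visit K; enqueue M → queue [B, M]
Visit B; enqueue F → queue [M, F]
Visit M → queue [F]
Visit F → queue []

Visit order: C, D, N, J, I, H, L, G, A, E, K, B, M, F

M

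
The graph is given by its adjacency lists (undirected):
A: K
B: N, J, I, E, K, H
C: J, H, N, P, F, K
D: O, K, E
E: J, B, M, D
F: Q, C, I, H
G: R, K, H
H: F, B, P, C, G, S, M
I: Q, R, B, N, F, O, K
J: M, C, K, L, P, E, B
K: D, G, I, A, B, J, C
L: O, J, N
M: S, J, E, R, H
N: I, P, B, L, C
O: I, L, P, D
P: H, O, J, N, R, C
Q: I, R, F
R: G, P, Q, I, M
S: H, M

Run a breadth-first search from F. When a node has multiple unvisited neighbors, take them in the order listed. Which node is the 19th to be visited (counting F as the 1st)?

Visit F; enqueue Q, C, I, H → queue [Q, C, I, H]
Visit Q; enqueue R → queue [C, I, H, R]
Visit C; enqueue J, N, P, K → queue [I, H, R, J, N, P, K]
Visit I; enqueue B, O → queue [H, R, J, N, P, K, B, O]
Visit H; enqueue G, S, M → queue [R, J, N, P, K, B, O, G, S, M]
Visit R → queue [J, N, P, K, B, O, G, S, M]
Visit J; enqueue L, E → queue [N, P, K, B, O, G, S, M, L, E]
Visit N → queue [P, K, B, O, G, S, M, L, E]
Visit P → queue [K, B, O, G, S, M, L, E]
Visit K; enqueue D, A → queue [B, O, G, S, M, L, E, D, A]
Visit B → queue [O, G, S, M, L, E, D, A]
Visit O → queue [G, S, M, L, E, D, A]
Visit G → queue [S, M, L, E, D, A]
Visit S → queue [M, L, E, D, A]
Visit M → queue [L, E, D, A]
Visit L → queue [E, D, A]
Visit E → queue [D, A]
Visit D → queue [A]
Visit A → queue []

Visit order: F, Q, C, I, H, R, J, N, P, K, B, O, G, S, M, L, E, D, A

A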